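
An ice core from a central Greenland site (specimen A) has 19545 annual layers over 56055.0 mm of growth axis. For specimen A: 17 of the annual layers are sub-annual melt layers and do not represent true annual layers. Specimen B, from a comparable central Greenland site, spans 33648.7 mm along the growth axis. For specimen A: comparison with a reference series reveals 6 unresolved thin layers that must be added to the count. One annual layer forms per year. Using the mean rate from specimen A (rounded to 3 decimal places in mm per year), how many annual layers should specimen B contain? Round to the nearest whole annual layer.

11724 annual layers

Specimen A: adjusted count: 19545 − 17 + 6 = 19534 annual layers.
A: 56055.0 mm over 19534 years gives 56055.0 / 19534 ≈ 2.870 mm per year.
B spans 33648.7 / 2.870 = 11724.29 years ≈ 11724 annual layers.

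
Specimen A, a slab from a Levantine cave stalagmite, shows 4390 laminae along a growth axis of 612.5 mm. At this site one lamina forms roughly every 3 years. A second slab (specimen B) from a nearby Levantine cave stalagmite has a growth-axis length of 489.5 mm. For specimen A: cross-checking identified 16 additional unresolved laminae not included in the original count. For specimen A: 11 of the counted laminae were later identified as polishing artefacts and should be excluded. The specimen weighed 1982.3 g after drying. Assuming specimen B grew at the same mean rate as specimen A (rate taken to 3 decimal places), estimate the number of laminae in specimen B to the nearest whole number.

Specimen A: true lamina count = 4390 − 11 + 16 = 4395.
Specimen A: at 3 years per lamina, 4395 × 3 = 13185 years.
A: Mean rate = 612.5 mm / 13185 years ≈ 0.046 mm/yr.
B spans 489.5 / 0.046 = 10641.30 years; at 3 years per lamina that is 10641.30 / 3 ≈ 3547 laminae.

3547 laminae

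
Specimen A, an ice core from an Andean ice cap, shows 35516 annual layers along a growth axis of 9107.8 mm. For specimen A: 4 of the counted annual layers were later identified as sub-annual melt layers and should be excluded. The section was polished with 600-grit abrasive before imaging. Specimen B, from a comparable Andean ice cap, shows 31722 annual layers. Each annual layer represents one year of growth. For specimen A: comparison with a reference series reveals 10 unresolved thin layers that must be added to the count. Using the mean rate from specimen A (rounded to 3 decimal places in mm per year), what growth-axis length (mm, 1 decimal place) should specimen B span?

8120.8 mm

Specimen A: after corrections the count is 35516 − 4 + 10 = 35522 annual layers.
A: Mean rate = 9107.8 mm / 35522 years ≈ 0.256 mm/yr.
B's length ≈ 0.256 × 31722 = 8120.8 mm.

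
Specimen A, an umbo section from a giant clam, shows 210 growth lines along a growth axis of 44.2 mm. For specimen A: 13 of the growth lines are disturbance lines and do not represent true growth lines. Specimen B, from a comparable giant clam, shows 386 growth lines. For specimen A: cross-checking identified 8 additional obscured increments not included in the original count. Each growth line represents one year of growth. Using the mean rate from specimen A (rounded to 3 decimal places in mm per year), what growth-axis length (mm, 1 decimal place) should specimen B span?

Specimen A: after corrections the count is 210 − 13 + 8 = 205 growth lines.
A: Extension rate ≈ 44.2 / 205 = 0.216 mm per year.
B's length ≈ 0.216 × 386 = 83.4 mm.

83.4 mm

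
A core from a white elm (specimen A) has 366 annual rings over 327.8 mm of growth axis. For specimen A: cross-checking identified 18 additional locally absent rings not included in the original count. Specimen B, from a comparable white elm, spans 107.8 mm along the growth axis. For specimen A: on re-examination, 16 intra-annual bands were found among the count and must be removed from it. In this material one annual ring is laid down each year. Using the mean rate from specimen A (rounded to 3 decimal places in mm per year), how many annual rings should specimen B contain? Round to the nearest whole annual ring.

121 annual rings

Specimen A: after corrections the count is 366 − 16 + 18 = 368 annual rings.
A: 327.8 mm over 368 years gives 327.8 / 368 ≈ 0.891 mm per year.
B spans 107.8 / 0.891 = 120.99 years ≈ 121 annual rings.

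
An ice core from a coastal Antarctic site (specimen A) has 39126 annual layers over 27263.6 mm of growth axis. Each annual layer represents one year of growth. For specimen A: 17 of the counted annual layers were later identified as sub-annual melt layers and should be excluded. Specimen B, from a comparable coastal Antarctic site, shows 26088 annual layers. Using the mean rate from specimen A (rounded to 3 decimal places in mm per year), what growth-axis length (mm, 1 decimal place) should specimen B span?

Specimen A: correcting the raw count gives 39126 − 17 = 39109 true annual layers.
A: 27263.6 mm over 39109 years gives 27263.6 / 39109 ≈ 0.697 mm/yr.
Length of B = 0.697 × 26088 = 18183.3 mm.

18183.3 mm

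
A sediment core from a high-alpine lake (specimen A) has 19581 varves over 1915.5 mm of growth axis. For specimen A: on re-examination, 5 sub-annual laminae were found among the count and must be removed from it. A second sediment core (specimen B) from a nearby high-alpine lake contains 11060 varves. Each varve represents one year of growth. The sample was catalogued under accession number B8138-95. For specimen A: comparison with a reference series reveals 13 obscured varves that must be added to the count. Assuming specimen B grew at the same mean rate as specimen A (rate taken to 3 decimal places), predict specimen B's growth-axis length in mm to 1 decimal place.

1083.9 mm

Specimen A: correcting the raw count gives 19581 − 5 + 13 = 19589 true varves.
A: Extension rate ≈ 1915.5 / 19589 = 0.098 mm/year.
B's length ≈ 0.098 × 11060 = 1083.9 mm.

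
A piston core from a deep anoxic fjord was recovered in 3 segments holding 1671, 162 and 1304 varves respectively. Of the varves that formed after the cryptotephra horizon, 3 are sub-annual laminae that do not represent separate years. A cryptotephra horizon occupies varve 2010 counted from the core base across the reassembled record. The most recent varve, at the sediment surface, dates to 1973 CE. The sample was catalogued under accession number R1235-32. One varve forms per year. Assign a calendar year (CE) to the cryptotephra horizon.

849 CE

Total varves = 1671 + 162 + 1304 = 3137.
Between varve 2010 and the sediment surface there are 3137 − 2010 = 1127 varves.
Excluding 3 false varves: 1127 − 3 = 1124.
Counting back 1124 years from 1973 CE places the cryptotephra horizon in 1973 − 1124 = 849 CE.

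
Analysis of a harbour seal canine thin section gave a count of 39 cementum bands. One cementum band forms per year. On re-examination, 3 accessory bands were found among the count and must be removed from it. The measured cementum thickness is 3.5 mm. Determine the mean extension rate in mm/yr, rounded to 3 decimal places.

After corrections the count is 39 − 3 = 36 cementum bands.
3.5 mm over 36 years gives 3.5 / 36 ≈ 0.097 mm/yr.

0.097 mm/yr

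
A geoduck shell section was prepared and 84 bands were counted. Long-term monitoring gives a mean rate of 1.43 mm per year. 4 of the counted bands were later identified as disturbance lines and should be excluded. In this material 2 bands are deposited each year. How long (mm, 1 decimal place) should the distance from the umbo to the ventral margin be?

Correcting the raw count gives 84 − 4 = 80 true bands.
With 2 bands per year, 80 / 2 = 40 years.
40 years at 1.43 mm/year gives 1.43 × 40 = 57.2 mm.

57.2 mm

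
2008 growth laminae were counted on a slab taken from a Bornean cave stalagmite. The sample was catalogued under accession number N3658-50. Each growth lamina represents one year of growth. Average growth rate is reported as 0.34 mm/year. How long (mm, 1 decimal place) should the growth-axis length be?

2008 years of growth are recorded.
Length ≈ 0.34 × 2008 = 682.7 mm.

682.7 mm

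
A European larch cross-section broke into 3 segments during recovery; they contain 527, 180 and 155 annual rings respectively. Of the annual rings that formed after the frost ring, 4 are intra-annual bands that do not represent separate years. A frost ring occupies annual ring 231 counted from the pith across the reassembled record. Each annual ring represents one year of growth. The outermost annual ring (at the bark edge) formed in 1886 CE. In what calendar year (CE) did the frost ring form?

1259 CE

Total annual rings = 527 + 180 + 155 = 862.
The frost ring sits at annual ring 231 from the pith, so 862 − 231 = 631 annual rings formed after it.
Removing the 4 false annual rings leaves 631 − 4 = 627 true annual rings beyond the frost ring.
1886 − 627 = 1259 CE.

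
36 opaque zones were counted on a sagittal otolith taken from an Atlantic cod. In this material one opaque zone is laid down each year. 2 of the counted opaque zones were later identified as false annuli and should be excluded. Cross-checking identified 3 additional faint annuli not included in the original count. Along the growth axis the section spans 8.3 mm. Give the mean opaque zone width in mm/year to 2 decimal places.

0.22 mm/year

Adjusted count: 36 − 2 + 3 = 37 opaque zones.
8.3 mm over 37 years gives 8.3 / 37 ≈ 0.22 mm/year.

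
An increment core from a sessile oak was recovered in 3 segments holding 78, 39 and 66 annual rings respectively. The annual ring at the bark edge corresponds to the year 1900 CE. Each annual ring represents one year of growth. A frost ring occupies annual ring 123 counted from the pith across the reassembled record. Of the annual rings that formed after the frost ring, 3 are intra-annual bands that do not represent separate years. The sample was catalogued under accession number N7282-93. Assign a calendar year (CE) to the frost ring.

Total annual rings = 78 + 39 + 66 = 183.
Between annual ring 123 and the bark edge there are 183 − 123 = 60 annual rings.
60 − 3 false = 57 true annual rings after the frost ring.
1900 − 57 = 1843 CE.

1843 CE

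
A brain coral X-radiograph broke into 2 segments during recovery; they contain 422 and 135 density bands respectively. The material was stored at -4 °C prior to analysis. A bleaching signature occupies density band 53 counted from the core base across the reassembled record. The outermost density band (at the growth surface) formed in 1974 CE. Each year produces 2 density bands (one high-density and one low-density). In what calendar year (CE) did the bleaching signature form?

1722 CE

Total density bands = 422 + 135 = 557.
The bleaching signature sits at density band 53 from the core base, so 557 − 53 = 504 density bands formed after it.
Dividing by 2 density bands per year: 504 / 2 = 252 years.
Counting back 252 years from 1974 CE places the bleaching signature in 1974 − 252 = 1722 CE.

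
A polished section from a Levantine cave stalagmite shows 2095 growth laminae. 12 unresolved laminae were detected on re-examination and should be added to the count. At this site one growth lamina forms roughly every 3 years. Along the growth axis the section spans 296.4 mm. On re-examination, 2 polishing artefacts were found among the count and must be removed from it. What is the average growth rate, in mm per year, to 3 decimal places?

Adjusted count: 2095 − 2 + 12 = 2105 growth laminae.
2105 growth laminae at 3 years each span 2105 × 3 = 6315 years.
Mean rate = 296.4 mm / 6315 years ≈ 0.047 mm per year.

0.047 mm per year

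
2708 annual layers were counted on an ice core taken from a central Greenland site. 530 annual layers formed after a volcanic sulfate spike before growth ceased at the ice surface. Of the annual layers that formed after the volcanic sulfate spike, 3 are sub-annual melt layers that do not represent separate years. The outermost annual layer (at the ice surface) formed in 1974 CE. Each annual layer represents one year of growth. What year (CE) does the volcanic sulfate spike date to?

1447 CE

There are 530 annual layers younger than the volcanic sulfate spike.
Removing the 3 false annual layers leaves 530 − 3 = 527 true annual layers beyond the volcanic sulfate spike.
Counting back 527 years from 1974 CE places the volcanic sulfate spike in 1974 − 527 = 1447 CE.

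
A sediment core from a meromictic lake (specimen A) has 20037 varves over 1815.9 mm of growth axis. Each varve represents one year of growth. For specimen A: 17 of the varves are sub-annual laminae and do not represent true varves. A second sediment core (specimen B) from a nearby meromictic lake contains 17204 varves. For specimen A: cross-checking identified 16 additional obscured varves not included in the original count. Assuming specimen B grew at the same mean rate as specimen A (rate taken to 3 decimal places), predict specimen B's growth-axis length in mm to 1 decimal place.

Specimen A: correcting the raw count gives 20037 − 17 + 16 = 20036 true varves.
A: 1815.9 mm over 20036 years gives 1815.9 / 20036 ≈ 0.091 mm/year.
For B, 0.091 mm/year × 17204 years = 1565.6 mm.

1565.6 mm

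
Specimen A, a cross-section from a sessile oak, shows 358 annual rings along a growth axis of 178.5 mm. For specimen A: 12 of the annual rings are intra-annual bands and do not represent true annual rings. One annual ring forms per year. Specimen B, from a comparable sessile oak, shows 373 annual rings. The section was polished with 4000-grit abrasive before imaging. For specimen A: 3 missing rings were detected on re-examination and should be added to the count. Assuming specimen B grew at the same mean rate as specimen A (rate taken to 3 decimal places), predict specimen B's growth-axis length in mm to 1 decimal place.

190.6 mm

Specimen A: adjusted count: 358 − 12 + 3 = 349 annual rings.
A: Extension rate ≈ 178.5 / 349 = 0.511 mm/yr.
B's length ≈ 0.511 × 373 = 190.6 mm.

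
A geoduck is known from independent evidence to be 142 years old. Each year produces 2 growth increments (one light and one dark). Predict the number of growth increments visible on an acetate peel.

284 growth increments

142 years at 2 growth increments per year gives 142 × 2 = 284 growth increments.
So 284 growth increments should be present.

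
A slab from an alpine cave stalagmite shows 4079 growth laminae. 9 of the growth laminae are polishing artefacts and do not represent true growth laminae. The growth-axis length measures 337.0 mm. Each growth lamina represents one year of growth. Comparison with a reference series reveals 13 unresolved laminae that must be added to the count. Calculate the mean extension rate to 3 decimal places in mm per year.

Correcting the raw count gives 4079 − 9 + 13 = 4083 true growth laminae.
337.0 mm over 4083 years gives 337.0 / 4083 ≈ 0.083 mm per year.

0.083 mm per year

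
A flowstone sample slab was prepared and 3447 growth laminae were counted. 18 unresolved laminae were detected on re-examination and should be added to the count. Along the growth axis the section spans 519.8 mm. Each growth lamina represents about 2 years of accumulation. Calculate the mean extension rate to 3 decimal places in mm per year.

Correcting the raw count gives 3447 + 18 = 3465 true growth laminae.
3465 growth laminae at 2 years each span 3465 × 2 = 6930 years.
Mean rate = 519.8 mm / 6930 years ≈ 0.075 mm per year.

0.075 mm per year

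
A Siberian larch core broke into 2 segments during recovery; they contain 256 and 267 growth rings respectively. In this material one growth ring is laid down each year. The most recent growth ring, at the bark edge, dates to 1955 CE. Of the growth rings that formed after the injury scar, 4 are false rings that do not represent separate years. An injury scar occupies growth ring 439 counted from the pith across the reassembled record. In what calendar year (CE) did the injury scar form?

1875 CE

Total growth rings = 256 + 267 = 523.
The injury scar sits at growth ring 439 from the pith, so 523 − 439 = 84 growth rings formed after it.
84 − 4 false = 80 true growth rings after the injury scar.
1955 − 80 = 1875 CE.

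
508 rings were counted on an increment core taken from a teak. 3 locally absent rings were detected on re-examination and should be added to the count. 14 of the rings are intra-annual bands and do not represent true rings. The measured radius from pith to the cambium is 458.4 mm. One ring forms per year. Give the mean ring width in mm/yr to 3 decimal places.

0.922 mm/yr

After corrections the count is 508 − 14 + 3 = 497 rings.
Extension rate ≈ 458.4 / 497 = 0.922 mm/yr.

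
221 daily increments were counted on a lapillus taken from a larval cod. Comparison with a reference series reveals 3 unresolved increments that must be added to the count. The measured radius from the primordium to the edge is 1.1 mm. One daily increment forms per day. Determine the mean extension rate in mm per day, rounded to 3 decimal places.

Correcting the raw count gives 221 + 3 = 224 true daily increments.
Mean rate = 1.1 mm / 224 days ≈ 0.005 mm per day.

0.005 mm per day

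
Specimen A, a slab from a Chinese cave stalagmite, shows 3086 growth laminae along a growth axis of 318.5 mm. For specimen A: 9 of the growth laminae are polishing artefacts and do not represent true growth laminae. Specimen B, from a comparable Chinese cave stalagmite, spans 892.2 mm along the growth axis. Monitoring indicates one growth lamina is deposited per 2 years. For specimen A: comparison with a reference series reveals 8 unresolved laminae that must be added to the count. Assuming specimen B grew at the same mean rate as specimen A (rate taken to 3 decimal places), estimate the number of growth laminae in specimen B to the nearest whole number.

Specimen A: after corrections the count is 3086 − 9 + 8 = 3085 growth laminae.
Specimen A: at 2 years per growth lamina, 3085 × 2 = 6170 years.
A: Mean rate = 318.5 mm / 6170 years ≈ 0.052 mm per year.
Specimen B: 892.2 mm / 0.052 mm per year = 17157.69 years; at 2 years per growth lamina that is 17157.69 / 2 ≈ 8579 growth laminae.

8579 growth laminae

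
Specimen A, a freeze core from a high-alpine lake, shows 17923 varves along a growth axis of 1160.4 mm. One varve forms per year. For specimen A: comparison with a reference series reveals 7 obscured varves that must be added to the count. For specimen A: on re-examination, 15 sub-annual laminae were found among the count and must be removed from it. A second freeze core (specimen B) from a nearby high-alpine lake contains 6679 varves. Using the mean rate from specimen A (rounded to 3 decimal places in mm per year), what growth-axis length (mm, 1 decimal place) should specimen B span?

434.1 mm

Specimen A: after corrections the count is 17923 − 15 + 7 = 17915 varves.
A: 1160.4 mm over 17915 years gives 1160.4 / 17915 ≈ 0.065 mm per year.
Length of B = 0.065 × 6679 = 434.1 mm.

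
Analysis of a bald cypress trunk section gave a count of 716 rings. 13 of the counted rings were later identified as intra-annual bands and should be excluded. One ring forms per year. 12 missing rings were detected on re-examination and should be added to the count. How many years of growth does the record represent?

After corrections the count is 716 − 13 + 12 = 715 rings.
At one ring per year, that is 715 years.

715 years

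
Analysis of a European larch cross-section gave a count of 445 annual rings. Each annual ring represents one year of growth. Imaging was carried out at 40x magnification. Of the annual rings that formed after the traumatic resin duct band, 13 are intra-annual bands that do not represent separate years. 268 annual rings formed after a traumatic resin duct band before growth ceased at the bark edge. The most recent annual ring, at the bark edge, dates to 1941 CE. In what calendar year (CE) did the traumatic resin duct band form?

1686 CE

268 annual rings formed after the traumatic resin duct band.
268 − 13 false = 255 true annual rings after the traumatic resin duct band.
1941 − 255 = 1686 CE.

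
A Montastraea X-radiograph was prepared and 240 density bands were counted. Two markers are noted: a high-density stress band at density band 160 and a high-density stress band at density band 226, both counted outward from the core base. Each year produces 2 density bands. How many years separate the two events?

Separation: 226 − 160 = 66 density bands.
With 2 density bands per year, 66 / 2 = 33 years.

33 years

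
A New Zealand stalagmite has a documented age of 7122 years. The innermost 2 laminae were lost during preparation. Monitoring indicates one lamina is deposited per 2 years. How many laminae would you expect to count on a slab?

3559 laminae

At 2 years per lamina, 7122 / 2 = 3561 laminae are expected.
3561 − 2 missed = 3559 laminae expected in the prepared section.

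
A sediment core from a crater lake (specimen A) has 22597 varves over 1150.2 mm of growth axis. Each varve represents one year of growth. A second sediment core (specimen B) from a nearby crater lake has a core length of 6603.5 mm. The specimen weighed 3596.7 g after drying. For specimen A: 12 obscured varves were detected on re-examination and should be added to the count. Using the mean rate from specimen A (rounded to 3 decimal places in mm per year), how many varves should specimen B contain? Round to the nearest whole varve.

129480 varves

Specimen A: adjusted count: 22597 + 12 = 22609 varves.
A: Extension rate ≈ 1150.2 / 22609 = 0.051 mm per year.
B spans 6603.5 / 0.051 = 129480.39 years ≈ 129480 varves.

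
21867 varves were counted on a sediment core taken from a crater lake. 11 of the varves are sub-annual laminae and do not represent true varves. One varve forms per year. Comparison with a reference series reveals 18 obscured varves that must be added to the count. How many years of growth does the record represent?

Adjusted count: 21867 − 11 + 18 = 21874 varves.
At one varve per year, that is 21874 years.

21874 yr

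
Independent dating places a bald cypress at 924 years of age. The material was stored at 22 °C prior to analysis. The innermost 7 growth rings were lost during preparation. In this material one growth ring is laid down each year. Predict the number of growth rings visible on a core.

One growth ring per year gives 924 growth rings over 924 years.
Subtracting the 7 growth rings not captured gives 924 − 7 = 917 growth rings in the record.

917 growth rings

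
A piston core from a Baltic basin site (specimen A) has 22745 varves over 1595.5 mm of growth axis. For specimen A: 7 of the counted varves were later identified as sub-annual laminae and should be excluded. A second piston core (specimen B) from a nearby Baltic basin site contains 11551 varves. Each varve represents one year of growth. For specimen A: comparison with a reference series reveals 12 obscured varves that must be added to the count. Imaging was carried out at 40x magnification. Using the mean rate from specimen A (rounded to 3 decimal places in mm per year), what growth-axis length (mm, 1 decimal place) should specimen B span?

Specimen A: adjusted count: 22745 − 7 + 12 = 22750 varves.
A: Mean rate = 1595.5 mm / 22750 years ≈ 0.070 mm/yr.
B's length ≈ 0.070 × 11551 = 808.6 mm.

808.6 mm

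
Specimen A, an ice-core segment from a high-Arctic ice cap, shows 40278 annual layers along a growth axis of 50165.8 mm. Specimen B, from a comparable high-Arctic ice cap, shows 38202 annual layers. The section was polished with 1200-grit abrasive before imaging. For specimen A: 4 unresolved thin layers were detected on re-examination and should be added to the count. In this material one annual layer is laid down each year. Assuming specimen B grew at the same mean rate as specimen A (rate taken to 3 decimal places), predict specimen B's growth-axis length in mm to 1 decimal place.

Specimen A: adjusted count: 40278 + 4 = 40282 annual layers.
A: 50165.8 mm over 40282 years gives 50165.8 / 40282 ≈ 1.245 mm per year.
For B, 1.245 mm/year × 38202 years = 47561.5 mm.

47561.5 mm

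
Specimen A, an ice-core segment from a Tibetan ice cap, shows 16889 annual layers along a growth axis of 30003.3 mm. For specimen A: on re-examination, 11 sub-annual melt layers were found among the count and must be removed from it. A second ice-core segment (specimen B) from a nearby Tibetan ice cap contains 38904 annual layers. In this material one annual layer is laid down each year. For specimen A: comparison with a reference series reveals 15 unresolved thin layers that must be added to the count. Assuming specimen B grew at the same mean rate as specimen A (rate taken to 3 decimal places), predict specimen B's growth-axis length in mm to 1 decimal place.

Specimen A: adjusted count: 16889 − 11 + 15 = 16893 annual layers.
A: Mean rate = 30003.3 mm / 16893 years ≈ 1.776 mm per year.
Length of B = 1.776 × 38904 = 69093.5 mm.

69093.5 mm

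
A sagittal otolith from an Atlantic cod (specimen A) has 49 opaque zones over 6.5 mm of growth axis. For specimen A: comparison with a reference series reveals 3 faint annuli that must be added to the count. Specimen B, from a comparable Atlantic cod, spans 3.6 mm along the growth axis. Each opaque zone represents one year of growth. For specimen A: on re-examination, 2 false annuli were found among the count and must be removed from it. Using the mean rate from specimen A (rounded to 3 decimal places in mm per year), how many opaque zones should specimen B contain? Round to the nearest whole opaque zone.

28 opaque zones

Specimen A: true opaque zone count = 49 − 2 + 3 = 50.
A: 6.5 mm over 50 years gives 6.5 / 50 ≈ 0.130 mm/year.
Specimen B: 3.6 mm / 0.130 mm per year = 27.69 years ≈ 28 opaque zones.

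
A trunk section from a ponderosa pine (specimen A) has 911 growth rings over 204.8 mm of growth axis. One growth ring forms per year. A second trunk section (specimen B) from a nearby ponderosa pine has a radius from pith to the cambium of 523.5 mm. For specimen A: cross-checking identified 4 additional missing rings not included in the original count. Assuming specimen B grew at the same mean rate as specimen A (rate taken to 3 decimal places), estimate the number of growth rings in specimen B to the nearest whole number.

2337 growth rings

Specimen A: after corrections the count is 911 + 4 = 915 growth rings.
A: 204.8 mm over 915 years gives 204.8 / 915 ≈ 0.224 mm/yr.
Specimen B: 523.5 mm / 0.224 mm per year = 2337.05 years ≈ 2337 growth rings.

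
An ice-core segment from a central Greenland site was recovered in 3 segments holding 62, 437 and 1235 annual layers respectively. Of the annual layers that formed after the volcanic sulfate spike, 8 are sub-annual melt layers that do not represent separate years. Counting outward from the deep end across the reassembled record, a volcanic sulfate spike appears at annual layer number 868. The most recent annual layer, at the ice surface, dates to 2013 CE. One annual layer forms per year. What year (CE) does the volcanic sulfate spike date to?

Total annual layers = 62 + 437 + 1235 = 1734.
The volcanic sulfate spike sits at annual layer 868 from the deep end, so 1734 − 868 = 866 annual layers formed after it.
Removing the 8 false annual layers leaves 866 − 8 = 858 true annual layers beyond the volcanic sulfate spike.
2013 − 858 = 1155 CE.

1155 CE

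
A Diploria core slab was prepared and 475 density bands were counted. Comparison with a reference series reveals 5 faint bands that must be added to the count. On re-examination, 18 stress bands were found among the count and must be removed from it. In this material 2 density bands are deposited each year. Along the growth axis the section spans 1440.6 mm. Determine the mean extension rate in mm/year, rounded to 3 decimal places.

Adjusted count: 475 − 18 + 5 = 462 density bands.
Dividing by 2 density bands per year: 462 / 2 = 231 years.
1440.6 mm over 231 years gives 1440.6 / 231 ≈ 6.236 mm/year.

6.236 mm/year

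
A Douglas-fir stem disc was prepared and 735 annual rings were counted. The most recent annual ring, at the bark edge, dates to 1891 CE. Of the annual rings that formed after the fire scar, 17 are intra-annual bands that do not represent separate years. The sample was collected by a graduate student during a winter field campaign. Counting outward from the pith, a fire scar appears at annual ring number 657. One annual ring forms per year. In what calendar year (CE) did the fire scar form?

1830 CE

Between annual ring 657 and the bark edge there are 735 − 657 = 78 annual rings.
Excluding 17 false annual rings: 78 − 17 = 61.
The annual ring at the bark edge is 1891 CE, so the fire scar dates to 1891 − 61 = 1830 CE.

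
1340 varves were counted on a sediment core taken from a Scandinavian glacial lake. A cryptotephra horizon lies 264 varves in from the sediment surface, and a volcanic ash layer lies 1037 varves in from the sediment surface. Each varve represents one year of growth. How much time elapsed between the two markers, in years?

773 yr

Separation: 1037 − 264 = 773 varves.
At one varve per year, 773 years elapsed between them.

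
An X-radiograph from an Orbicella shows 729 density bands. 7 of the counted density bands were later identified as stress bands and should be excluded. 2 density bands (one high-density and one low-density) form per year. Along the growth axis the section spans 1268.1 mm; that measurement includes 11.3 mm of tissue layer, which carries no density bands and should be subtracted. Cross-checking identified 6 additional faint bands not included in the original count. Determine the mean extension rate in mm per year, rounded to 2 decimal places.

Correcting the raw count gives 729 − 7 + 6 = 728 true density bands.
728 density bands at 2 per year is 728 / 2 = 364 years.
Net length = 1268.1 − 11.3 = 1256.8 mm.
1256.8 mm over 364 years gives 1256.8 / 364 ≈ 3.45 mm per year.

3.45 mm per year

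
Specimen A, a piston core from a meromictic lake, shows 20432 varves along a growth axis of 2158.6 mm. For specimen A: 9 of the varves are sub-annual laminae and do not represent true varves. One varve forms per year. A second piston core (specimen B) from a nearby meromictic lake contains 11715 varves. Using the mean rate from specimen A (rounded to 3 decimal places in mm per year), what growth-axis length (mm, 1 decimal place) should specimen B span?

Specimen A: true varve count = 20432 − 9 = 20423.
A: 2158.6 mm over 20423 years gives 2158.6 / 20423 ≈ 0.106 mm/yr.
B's length ≈ 0.106 × 11715 = 1241.8 mm.

1241.8 mm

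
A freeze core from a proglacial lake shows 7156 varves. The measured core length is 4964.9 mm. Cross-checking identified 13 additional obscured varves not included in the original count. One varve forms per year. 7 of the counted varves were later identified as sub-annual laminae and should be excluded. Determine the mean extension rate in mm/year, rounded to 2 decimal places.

Adjusted count: 7156 − 7 + 13 = 7162 varves.
4964.9 mm over 7162 years gives 4964.9 / 7162 ≈ 0.69 mm/year.

0.69 mm/year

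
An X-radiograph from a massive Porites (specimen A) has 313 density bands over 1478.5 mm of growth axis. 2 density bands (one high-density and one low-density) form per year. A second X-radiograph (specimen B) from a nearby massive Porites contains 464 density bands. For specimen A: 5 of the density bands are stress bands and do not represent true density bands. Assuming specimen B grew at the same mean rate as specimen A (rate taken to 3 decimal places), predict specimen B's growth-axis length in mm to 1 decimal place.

Specimen A: adjusted count: 313 − 5 = 308 density bands.
Specimen A: dividing by 2 density bands per year: 308 / 2 = 154 years.
A: Mean rate = 1478.5 mm / 154 years ≈ 9.601 mm/yr.
Specimen B: 464 density bands at 2 per year is 464 / 2 = 232 years. B's length ≈ 9.601 × 232 = 2227.4 mm.

2227.4 mm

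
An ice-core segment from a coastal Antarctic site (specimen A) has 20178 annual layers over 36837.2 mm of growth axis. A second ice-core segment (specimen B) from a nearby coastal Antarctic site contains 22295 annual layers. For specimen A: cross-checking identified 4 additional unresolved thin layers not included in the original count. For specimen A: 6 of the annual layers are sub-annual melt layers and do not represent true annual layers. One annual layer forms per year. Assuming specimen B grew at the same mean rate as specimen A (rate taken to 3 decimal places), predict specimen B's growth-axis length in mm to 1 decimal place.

40710.7 mm

Specimen A: true annual layer count = 20178 − 6 + 4 = 20176.
A: Mean rate = 36837.2 mm / 20176 years ≈ 1.826 mm per year.
For B, 1.826 mm/year × 22295 years = 40710.7 mm.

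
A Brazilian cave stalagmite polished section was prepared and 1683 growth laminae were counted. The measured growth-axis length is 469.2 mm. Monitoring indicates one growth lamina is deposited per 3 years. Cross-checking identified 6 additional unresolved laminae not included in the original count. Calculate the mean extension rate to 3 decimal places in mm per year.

0.093 mm per year

True growth lamina count = 1683 + 6 = 1689.
At 3 years per growth lamina, 1689 × 3 = 5067 years.
Mean rate = 469.2 mm / 5067 years ≈ 0.093 mm per year.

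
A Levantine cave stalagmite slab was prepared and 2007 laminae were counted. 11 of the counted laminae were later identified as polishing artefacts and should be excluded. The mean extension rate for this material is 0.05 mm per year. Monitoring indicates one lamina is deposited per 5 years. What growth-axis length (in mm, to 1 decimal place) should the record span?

Correcting the raw count gives 2007 − 11 = 1996 true laminae.
At 5 years per lamina, 1996 × 5 = 9980 years.
9980 years at 0.05 mm/year gives 0.05 × 9980 = 499.0 mm.

499.0 mm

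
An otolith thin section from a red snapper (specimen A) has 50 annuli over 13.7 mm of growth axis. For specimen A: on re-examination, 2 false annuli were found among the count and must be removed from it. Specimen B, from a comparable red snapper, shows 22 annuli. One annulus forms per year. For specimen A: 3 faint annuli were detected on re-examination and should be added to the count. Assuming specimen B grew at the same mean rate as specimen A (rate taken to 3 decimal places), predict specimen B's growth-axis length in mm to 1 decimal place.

Specimen A: correcting the raw count gives 50 − 2 + 3 = 51 true annuli.
A: Extension rate ≈ 13.7 / 51 = 0.269 mm per year.
For B, 0.269 mm/year × 22 years = 5.9 mm.

5.9 mm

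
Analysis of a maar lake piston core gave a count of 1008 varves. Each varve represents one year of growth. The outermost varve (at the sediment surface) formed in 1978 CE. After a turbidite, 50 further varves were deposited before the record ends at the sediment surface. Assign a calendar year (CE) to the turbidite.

1928 CE

50 varves post-date the turbidite.
The varve at the sediment surface is 1978 CE, so the turbidite dates to 1978 − 50 = 1928 CE.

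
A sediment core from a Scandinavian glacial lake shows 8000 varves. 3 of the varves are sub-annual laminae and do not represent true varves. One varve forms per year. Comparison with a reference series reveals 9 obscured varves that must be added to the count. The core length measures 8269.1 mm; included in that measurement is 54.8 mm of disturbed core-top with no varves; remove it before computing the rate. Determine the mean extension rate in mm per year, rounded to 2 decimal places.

Correcting the raw count gives 8000 − 3 + 9 = 8006 true varves.
The growth record spans 8269.1 − 54.8 = 8214.3 mm.
Extension rate ≈ 8214.3 / 8006 = 1.03 mm per year.

1.03 mm per year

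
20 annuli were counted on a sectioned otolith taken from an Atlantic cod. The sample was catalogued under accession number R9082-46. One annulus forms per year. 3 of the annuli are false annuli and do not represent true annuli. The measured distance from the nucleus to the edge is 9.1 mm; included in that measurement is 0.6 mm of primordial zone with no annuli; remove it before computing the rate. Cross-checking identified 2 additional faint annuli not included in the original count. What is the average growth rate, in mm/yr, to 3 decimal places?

0.447 mm/yr

Adjusted count: 20 − 3 + 2 = 19 annuli.
The growth record spans 9.1 − 0.6 = 8.5 mm.
Extension rate ≈ 8.5 / 19 = 0.447 mm/yr.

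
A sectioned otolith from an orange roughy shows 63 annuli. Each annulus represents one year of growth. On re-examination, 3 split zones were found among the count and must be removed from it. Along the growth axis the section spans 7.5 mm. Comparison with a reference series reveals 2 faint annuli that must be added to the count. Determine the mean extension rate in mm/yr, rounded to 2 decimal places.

0.12 mm/yr

Correcting the raw count gives 63 − 3 + 2 = 62 true annuli.
Mean rate = 7.5 mm / 62 years ≈ 0.12 mm/yr.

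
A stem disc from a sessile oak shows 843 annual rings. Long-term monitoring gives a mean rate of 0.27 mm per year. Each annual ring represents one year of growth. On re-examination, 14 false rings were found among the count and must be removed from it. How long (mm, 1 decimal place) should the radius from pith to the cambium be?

Correcting the raw count gives 843 − 14 = 829 true annual rings.
Length ≈ 0.27 × 829 = 223.8 mm.

223.8 mm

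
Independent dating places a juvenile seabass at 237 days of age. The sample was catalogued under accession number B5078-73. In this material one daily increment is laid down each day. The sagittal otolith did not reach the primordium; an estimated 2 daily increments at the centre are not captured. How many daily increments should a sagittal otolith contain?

235 daily increments

At one daily increment per day, 237 days correspond to 237 daily increments.
Subtracting the 2 daily increments not captured gives 237 − 2 = 235 daily increments in the record.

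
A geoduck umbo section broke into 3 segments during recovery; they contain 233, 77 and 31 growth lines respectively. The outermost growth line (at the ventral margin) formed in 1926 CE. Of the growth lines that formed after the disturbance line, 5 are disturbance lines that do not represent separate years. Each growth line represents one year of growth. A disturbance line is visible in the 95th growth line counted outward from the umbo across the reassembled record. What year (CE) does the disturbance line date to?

Total growth lines = 233 + 77 + 31 = 341.
Between growth line 95 and the ventral margin there are 341 − 95 = 246 growth lines.
Excluding 5 false growth lines: 246 − 5 = 241.
The growth line at the ventral margin is 1926 CE, so the disturbance line dates to 1926 − 241 = 1685 CE.

1685 CE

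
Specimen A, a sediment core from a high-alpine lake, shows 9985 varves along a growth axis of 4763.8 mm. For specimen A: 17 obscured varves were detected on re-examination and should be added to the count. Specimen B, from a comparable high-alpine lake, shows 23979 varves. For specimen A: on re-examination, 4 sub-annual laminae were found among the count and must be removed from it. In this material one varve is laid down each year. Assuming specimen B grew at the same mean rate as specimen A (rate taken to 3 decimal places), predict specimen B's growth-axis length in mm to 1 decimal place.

Specimen A: true varve count = 9985 − 4 + 17 = 9998.
A: Extension rate ≈ 4763.8 / 9998 = 0.476 mm/year.
B's length ≈ 0.476 × 23979 = 11414.0 mm.

11414.0 mm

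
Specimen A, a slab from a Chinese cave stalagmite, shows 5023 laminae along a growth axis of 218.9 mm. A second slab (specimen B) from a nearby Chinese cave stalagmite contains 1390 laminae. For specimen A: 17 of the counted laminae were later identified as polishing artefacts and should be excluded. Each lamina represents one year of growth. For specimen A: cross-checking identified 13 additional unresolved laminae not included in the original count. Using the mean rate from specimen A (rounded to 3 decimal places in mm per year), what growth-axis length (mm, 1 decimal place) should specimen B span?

61.2 mm

Specimen A: true lamina count = 5023 − 17 + 13 = 5019.
A: Mean rate = 218.9 mm / 5019 years ≈ 0.044 mm per year.
Length of B = 0.044 × 1390 = 61.2 mm.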